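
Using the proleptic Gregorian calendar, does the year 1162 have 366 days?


Gregorian leap year rule: divisible by 4, but not by 100, unless also by 400.
1162 is not divisible by 4 -> not a leap year

No


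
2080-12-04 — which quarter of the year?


Month: December (month 12)
Q1: Jan-Mar, Q2: Apr-Jun, Q3: Jul-Sep, Q4: Oct-Dec

Q4


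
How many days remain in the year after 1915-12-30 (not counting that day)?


Day of year: 364 of 365
Remaining = 365 - 364

1 day


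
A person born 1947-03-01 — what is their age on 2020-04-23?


Birth: 1947-03-01
Reference: 2020-04-23
Year difference: 2020 - 1947 = 73

73 years old


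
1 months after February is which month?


February is month 2
2 + 1 = 3

March


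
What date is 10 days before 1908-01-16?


Start: 1908-01-16, subtract 10 days
16 - 10 = 6 stays within January 1908

Result: 1908-01-06


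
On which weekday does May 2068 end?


May 2068 has 31 days
Anchor: Jan 1, 2068. With p = 2068 - 1 = 2067: (p + p//4 - p//100 + p//400) mod 7 = (2067 + 516 - 20 + 5) mod 7 = 2568 mod 7 = 6 -> Sunday (Mon=0 ... Sun=6)
Days before May (Jan-Apr): 121; May 1 index = (6 + 121) mod 7 = 1 -> Tuesday
Last day offset: 31 - 1 = 30 days
Weekday index = (1 + 30) mod 7 = 3

Thursday, May 31


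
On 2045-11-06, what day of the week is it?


Date: November 6, 2045
Anchor: Jan 1, 2045. With p = 2045 - 1 = 2044: (p + p//4 - p//100 + p//400) mod 7 = (2044 + 511 - 20 + 5) mod 7 = 2540 mod 7 = 6 -> Sunday (Mon=0 ... Sun=6)
Days before November (Jan-Oct): 304; offset = 304 + 6 - 1 = 309
Weekday index = (6 + 309) mod 7 = 0

Day of the week: Monday


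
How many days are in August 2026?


August 2026

31 days


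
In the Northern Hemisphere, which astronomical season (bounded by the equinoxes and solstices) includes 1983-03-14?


Date: March 14
Astronomical Winter (approx.; exact equinox/solstice day varies by year): December 21 to March 19
March 14 falls within the Winter window

Winter


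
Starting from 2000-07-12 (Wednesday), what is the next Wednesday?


Current: Wednesday
Target: Wednesday
Days ahead: 7

Next Wednesday: 2000-07-19


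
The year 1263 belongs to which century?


Century = (year - 1) // 100 + 1
= (1263 - 1) // 100 + 1
= 1262 // 100 + 1
= 12 + 1

13th century


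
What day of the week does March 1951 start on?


Target: March 1, 1951
Anchor: Jan 1, 1951. With p = 1951 - 1 = 1950: (p + p//4 - p//100 + p//400) mod 7 = (1950 + 487 - 19 + 4) mod 7 = 2422 mod 7 = 0 -> Monday (Mon=0 ... Sun=6)
Days before March (Jan-Feb): 59 days
Weekday index = (0 + 59) mod 7 = 3

Thursday


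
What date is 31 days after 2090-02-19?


Start: 2090-02-19, add 31 days
February 2090 has 28 days: 28 - 19 = 9 days to February 28 -> 22 left
March 2090: 22 <= 31 -> lands on March 22

Result: 2090-03-22


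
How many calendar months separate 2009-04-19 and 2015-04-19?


From April 2009 to April 2015
6 years * 12 = 72 months = 72

72 months


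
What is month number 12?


Month 12 of 12

December


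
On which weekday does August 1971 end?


August 1971 has 31 days
Anchor: Jan 1, 1971. With p = 1971 - 1 = 1970: (p + p//4 - p//100 + p//400) mod 7 = (1970 + 492 - 19 + 4) mod 7 = 2447 mod 7 = 4 -> Friday (Mon=0 ... Sun=6)
Days before August (Jan-Jul): 212; August 1 index = (4 + 212) mod 7 = 6 -> Sunday
Last day offset: 31 - 1 = 30 days
Weekday index = (6 + 30) mod 7 = 1

Tuesday, August 31


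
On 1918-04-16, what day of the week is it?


Date: April 16, 1918
Anchor: Jan 1, 1918. With p = 1918 - 1 = 1917: (p + p//4 - p//100 + p//400) mod 7 = (1917 + 479 - 19 + 4) mod 7 = 2381 mod 7 = 1 -> Tuesday (Mon=0 ... Sun=6)
Days before April (Jan-Mar): 90; offset = 90 + 16 - 1 = 105
Weekday index = (1 + 105) mod 7 = 1

Day of the week: Tuesday


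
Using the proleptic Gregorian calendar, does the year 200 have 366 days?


Gregorian leap year rule: divisible by 4, but not by 100, unless also by 400.
200 is divisible by 100 but not 400 -> not a leap year

No


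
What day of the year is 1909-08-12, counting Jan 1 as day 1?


Date: August 12, 1909
Days in months 1 through 7: 212
Plus 12 days in August

Day of year: 224


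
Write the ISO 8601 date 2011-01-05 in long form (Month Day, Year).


ISO 2011-01-05 parses as year=2011, month=01, day=05
Month 1 -> January

January 5, 2011


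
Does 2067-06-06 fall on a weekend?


Anchor: Jan 1, 2067. With p = 2067 - 1 = 2066: (p + p//4 - p//100 + p//400) mod 7 = (2066 + 516 - 20 + 5) mod 7 = 2567 mod 7 = 5 -> Saturday (Mon=0 ... Sun=6)
Day of year: 157; offset = 156
Weekday index = (5 + 156) mod 7 = 0 -> Monday
Weekend days: Saturday, Sunday

No


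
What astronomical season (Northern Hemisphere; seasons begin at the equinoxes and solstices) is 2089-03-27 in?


Date: March 27
Astronomical Spring (approx.; exact equinox/solstice day varies by year): March 20 to June 20
March 27 falls within the Spring window

Spring


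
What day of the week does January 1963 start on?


Target: January 1, 1963
Anchor: Jan 1, 1963. With p = 1963 - 1 = 1962: (p + p//4 - p//100 + p//400) mod 7 = (1962 + 490 - 19 + 4) mod 7 = 2437 mod 7 = 1 -> Tuesday (Mon=0 ... Sun=6)
Offset from anchor: 0 days
Weekday index = (1 + 0) mod 7 = 1

Tuesday


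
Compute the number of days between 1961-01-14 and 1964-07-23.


From 1961-01-14 to 1964-07-23
1961-01-14: day of year = 14
1964-07-23: days before July = 31 + 29 + 31 + 30 + 31 + 30 = 182 (1964 is a leap year); day of year = 182 + 23 = 205
Rest of 1961: 365 - 14 = 351
Full years 1962 (365), 1963 (365): 730
Total = 351 + 730 + 205 = 1286

1286 days


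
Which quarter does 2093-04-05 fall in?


Month: April (month 4)
Q1: Jan-Mar, Q2: Apr-Jun, Q3: Jul-Sep, Q4: Oct-Dec

Q2


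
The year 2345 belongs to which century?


Century = (year - 1) // 100 + 1
= (2345 - 1) // 100 + 1
= 2344 // 100 + 1
= 23 + 1

24th century


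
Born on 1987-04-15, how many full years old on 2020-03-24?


Birth: 1987-04-15
Reference: 2020-03-24
Year difference: 2020 - 1987 = 33
Birthday not yet reached in 2020, subtract 1

32 years old


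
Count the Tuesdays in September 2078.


September 2078 has 30 days
Anchor: Jan 1, 2078. With p = 2078 - 1 = 2077: (p + p//4 - p//100 + p//400) mod 7 = (2077 + 519 - 20 + 5) mod 7 = 2581 mod 7 = 5 -> Saturday (Mon=0 ... Sun=6)
Days before September (Jan-Aug): 243; September 1 index = (5 + 243) mod 7 = 3 -> Thursday
First Tuesday is September 6
Tuesdays: 6, 13, 20, 27

4 Tuesdays


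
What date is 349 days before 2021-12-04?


Start: 2021-12-04, subtract 349 days
Back 4 days from December 4 reaches November 30, 2021 -> 345 left
November 2021 has 30 days -> back to October 31, 2021 -> 315 left
October 2021 has 31 days -> back to September 30, 2021 -> 284 left
September 2021 has 30 days -> back to August 31, 2021 -> 254 left
August 2021 has 31 days -> back to July 31, 2021 -> 223 left
July 2021 has 31 days -> back to June 30, 2021 -> 192 left
June 2021 has 30 days -> back to May 31, 2021 -> 162 left
May 2021 has 31 days -> back to April 30, 2021 -> 131 left
April 2021 has 30 days -> back to March 31, 2021 -> 101 left
March 2021 has 31 days -> back to February 28, 2021 -> 70 left
February 2021 has 28 days -> back to January 31, 2021 -> 42 left
January 2021 has 31 days -> back to December 31, 2020 -> 11 left
December 2020: 31 - 11 = 20 -> lands on December 20

Result: 2020-12-20


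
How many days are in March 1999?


March 1999

31 days


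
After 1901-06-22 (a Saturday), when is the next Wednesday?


Current: Saturday
Target: Wednesday
Days ahead: 4

Next Wednesday: 1901-06-26


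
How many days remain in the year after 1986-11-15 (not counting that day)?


Day of year: 319 of 365
Remaining = 365 - 319

46 days


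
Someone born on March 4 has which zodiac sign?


Date: March 4
Conventional tropical zodiac dates: Pisces from February 19 onward; Aries starts March 21
March 4 falls within the Pisces range

Pisces


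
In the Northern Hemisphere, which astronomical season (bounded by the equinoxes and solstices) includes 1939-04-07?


Date: April 7
Astronomical Spring (approx.; exact equinox/solstice day varies by year): March 20 to June 20
April 7 falls within the Spring window

Spring


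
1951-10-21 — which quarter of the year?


Month: October (month 10)
Q1: Jan-Mar, Q2: Apr-Jun, Q3: Jul-Sep, Q4: Oct-Dec

Q4


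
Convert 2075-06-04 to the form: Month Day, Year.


ISO 2075-06-04 parses as year=2075, month=06, day=04
Month 6 -> June

June 4, 2075


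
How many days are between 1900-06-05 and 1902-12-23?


From 1900-06-05 to 1902-12-23
1900-06-05: days before June = 31 + 28 + 31 + 30 + 31 = 151 (1900 is not a leap year); day of year = 151 + 5 = 156
1902-12-23: days before December = 31 + 28 + 31 + 30 + 31 + 30 + 31 + 31 + 30 + 31 + 30 = 334 (1902 is not a leap year); day of year = 334 + 23 = 357
Rest of 1900: 365 - 156 = 209
Full years 1901 (365): 365
Total = 209 + 365 + 357 = 931

931 days


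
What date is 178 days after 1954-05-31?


Start: 1954-05-31, add 178 days
May 31 is the last day of May 1954 -> 178 left
June 1954 has 30 days -> 148 left
July 1954 has 31 days -> 117 left
August 1954 has 31 days -> 86 left
September 1954 has 30 days -> 56 left
October 1954 has 31 days -> 25 left
November 1954: 25 <= 30 -> lands on November 25

Result: 1954-11-25


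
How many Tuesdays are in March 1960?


March 1960 has 31 days
Anchor: Jan 1, 1960. With p = 1960 - 1 = 1959: (p + p//4 - p//100 + p//400) mod 7 = (1959 + 489 - 19 + 4) mod 7 = 2433 mod 7 = 4 -> Friday (Mon=0 ... Sun=6)
Days before March (Jan-Feb): 60; March 1 index = (4 + 60) mod 7 = 1 -> Tuesday
First Tuesday is March 1
Tuesdays: 1, 8, 15, 22, 29

5 Tuesdays


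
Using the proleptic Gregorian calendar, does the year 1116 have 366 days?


Gregorian leap year rule: divisible by 4, but not by 100, unless also by 400.
1116 is divisible by 4 but not 100 -> leap year

Yes


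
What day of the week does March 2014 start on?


Target: March 1, 2014
Anchor: Jan 1, 2014. With p = 2014 - 1 = 2013: (p + p//4 - p//100 + p//400) mod 7 = (2013 + 503 - 20 + 5) mod 7 = 2501 mod 7 = 2 -> Wednesday (Mon=0 ... Sun=6)
Days before March (Jan-Feb): 59 days
Weekday index = (2 + 59) mod 7 = 5

Saturday


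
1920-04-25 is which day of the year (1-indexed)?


Date: April 25, 1920
Days in months 1 through 3: 91
Plus 25 days in April

Day of year: 116


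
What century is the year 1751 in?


Century = (year - 1) // 100 + 1
= (1751 - 1) // 100 + 1
= 1750 // 100 + 1
= 17 + 1

18th century


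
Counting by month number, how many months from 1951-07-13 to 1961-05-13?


From July 1951 to May 1961
10 years * 12 = 120 months, minus 2 months = 118

118 months


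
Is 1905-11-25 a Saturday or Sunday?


Anchor: Jan 1, 1905. With p = 1905 - 1 = 1904: (p + p//4 - p//100 + p//400) mod 7 = (1904 + 476 - 19 + 4) mod 7 = 2365 mod 7 = 6 -> Sunday (Mon=0 ... Sun=6)
Day of year: 329; offset = 328
Weekday index = (6 + 328) mod 7 = 5 -> Saturday
Weekend days: Saturday, Sunday

Yes


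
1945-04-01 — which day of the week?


Date: April 1, 1945
Anchor: Jan 1, 1945. With p = 1945 - 1 = 1944: (p + p//4 - p//100 + p//400) mod 7 = (1944 + 486 - 19 + 4) mod 7 = 2415 mod 7 = 0 -> Monday (Mon=0 ... Sun=6)
Days before April (Jan-Mar): 90; offset = 90 + 1 - 1 = 90
Weekday index = (0 + 90) mod 7 = 6

Day of the week: Sunday


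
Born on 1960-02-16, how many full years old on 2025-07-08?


Birth: 1960-02-16
Reference: 2025-07-08
Year difference: 2025 - 1960 = 65

65 years old


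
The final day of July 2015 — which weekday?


July 2015 has 31 days
Anchor: Jan 1, 2015. With p = 2015 - 1 = 2014: (p + p//4 - p//100 + p//400) mod 7 = (2014 + 503 - 20 + 5) mod 7 = 2502 mod 7 = 3 -> Thursday (Mon=0 ... Sun=6)
Days before July (Jan-Jun): 181; July 1 index = (3 + 181) mod 7 = 2 -> Wednesday
Last day offset: 31 - 1 = 30 days
Weekday index = (2 + 30) mod 7 = 4

Friday, July 31


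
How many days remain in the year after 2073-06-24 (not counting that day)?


Day of year: 175 of 365
Remaining = 365 - 175

190 days


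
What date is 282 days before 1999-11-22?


Start: 1999-11-22, subtract 282 days
Back 22 days from November 22 reaches October 31, 1999 -> 260 left
October 1999 has 31 days -> back to September 30, 1999 -> 229 left
September 1999 has 30 days -> back to August 31, 1999 -> 199 left
August 1999 has 31 days -> back to July 31, 1999 -> 168 left
July 1999 has 31 days -> back to June 30, 1999 -> 137 left
June 1999 has 30 days -> back to May 31, 1999 -> 107 left
May 1999 has 31 days -> back to April 30, 1999 -> 76 left
April 1999 has 30 days -> back to March 31, 1999 -> 46 left
March 1999 has 31 days -> back to February 28, 1999 -> 15 left
February 1999: 28 - 15 = 13 -> lands on February 13

Result: 1999-02-13


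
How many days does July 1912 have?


July 1912

31 days


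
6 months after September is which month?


September is month 9
9 + 6 = 15; wrap: 15 - 12 = 3

March


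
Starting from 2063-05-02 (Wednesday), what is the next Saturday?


Current: Wednesday
Target: Saturday
Days ahead: 3

Next Saturday: 2063-05-05


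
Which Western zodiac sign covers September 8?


Date: September 8
Conventional tropical zodiac dates: Virgo from August 23 onward; Libra starts September 23
September 8 falls within the Virgo range

Virgo


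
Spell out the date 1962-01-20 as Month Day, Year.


ISO 1962-01-20 parses as year=1962, month=01, day=20
Month 1 -> January

January 20, 1962


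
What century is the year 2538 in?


Century = (year - 1) // 100 + 1
= (2538 - 1) // 100 + 1
= 2537 // 100 + 1
= 25 + 1

26th century


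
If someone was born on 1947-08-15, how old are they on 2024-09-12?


Birth: 1947-08-15
Reference: 2024-09-12
Year difference: 2024 - 1947 = 77

77 years old


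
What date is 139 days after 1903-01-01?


Start: 1903-01-01, add 139 days
January 1903 has 31 days: 31 - 1 = 30 days to January 31 -> 109 left
February 1903 has 28 days -> 81 left
March 1903 has 31 days -> 50 left
April 1903 has 30 days -> 20 left
May 1903: 20 <= 31 -> lands on May 20

Result: 1903-05-20


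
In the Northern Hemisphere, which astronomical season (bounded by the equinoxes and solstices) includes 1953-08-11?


Date: August 11
Astronomical Summer (approx.; exact equinox/solstice day varies by year): June 21 to September 21
August 11 falls within the Summer window

Summer


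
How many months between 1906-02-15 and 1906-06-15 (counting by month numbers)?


From February 1906 to June 1906
0 years * 12 = 0 months, plus 4 months = 4

4 months


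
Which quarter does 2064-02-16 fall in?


Month: February (month 2)
Q1: Jan-Mar, Q2: Apr-Jun, Q3: Jul-Sep, Q4: Oct-Dec

Q1


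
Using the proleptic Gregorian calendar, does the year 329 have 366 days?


Gregorian leap year rule: divisible by 4, but not by 100, unless also by 400.
329 is not divisible by 4 -> not a leap year

No


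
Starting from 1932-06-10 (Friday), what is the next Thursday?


Current: Friday
Target: Thursday
Days ahead: 6

Next Thursday: 1932-06-16


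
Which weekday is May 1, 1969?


Target: May 1, 1969
Anchor: Jan 1, 1969. With p = 1969 - 1 = 1968: (p + p//4 - p//100 + p//400) mod 7 = (1968 + 492 - 19 + 4) mod 7 = 2445 mod 7 = 2 -> Wednesday (Mon=0 ... Sun=6)
Days before May (Jan-Apr): 120 days
Weekday index = (2 + 120) mod 7 = 3

Thursday


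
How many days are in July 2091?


July 2091

31 days


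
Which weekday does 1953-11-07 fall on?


Date: November 7, 1953
Anchor: Jan 1, 1953. With p = 1953 - 1 = 1952: (p + p//4 - p//100 + p//400) mod 7 = (1952 + 488 - 19 + 4) mod 7 = 2425 mod 7 = 3 -> Thursday (Mon=0 ... Sun=6)
Days before November (Jan-Oct): 304; offset = 304 + 7 - 1 = 310
Weekday index = (3 + 310) mod 7 = 5

Day of the week: Saturday


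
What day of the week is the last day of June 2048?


June 2048 has 30 days
Anchor: Jan 1, 2048. With p = 2048 - 1 = 2047: (p + p//4 - p//100 + p//400) mod 7 = (2047 + 511 - 20 + 5) mod 7 = 2543 mod 7 = 2 -> Wednesday (Mon=0 ... Sun=6)
Days before June (Jan-May): 152; June 1 index = (2 + 152) mod 7 = 0 -> Monday
Last day offset: 30 - 1 = 29 days
Weekday index = (0 + 29) mod 7 = 1

Tuesday, June 30


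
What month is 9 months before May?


May is month 5
5 - 9 = -4; wrap: -4 + 12 = 8

August


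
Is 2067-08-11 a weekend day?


Anchor: Jan 1, 2067. With p = 2067 - 1 = 2066: (p + p//4 - p//100 + p//400) mod 7 = (2066 + 516 - 20 + 5) mod 7 = 2567 mod 7 = 5 -> Saturday (Mon=0 ... Sun=6)
Day of year: 223; offset = 222
Weekday index = (5 + 222) mod 7 = 3 -> Thursday
Weekend days: Saturday, Sunday

No


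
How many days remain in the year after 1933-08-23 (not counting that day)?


Day of year: 235 of 365
Remaining = 365 - 235

130 days


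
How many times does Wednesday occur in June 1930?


June 1930 has 30 days
Anchor: Jan 1, 1930. With p = 1930 - 1 = 1929: (p + p//4 - p//100 + p//400) mod 7 = (1929 + 482 - 19 + 4) mod 7 = 2396 mod 7 = 2 -> Wednesday (Mon=0 ... Sun=6)
Days before June (Jan-May): 151; June 1 index = (2 + 151) mod 7 = 6 -> Sunday
First Wednesday is June 4
Wednesdays: 4, 11, 18, 25

4 Wednesdays


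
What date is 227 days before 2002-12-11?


Start: 2002-12-11, subtract 227 days
Back 11 days from December 11 reaches November 30, 2002 -> 216 left
November 2002 has 30 days -> back to October 31, 2002 -> 186 left
October 2002 has 31 days -> back to September 30, 2002 -> 155 left
September 2002 has 30 days -> back to August 31, 2002 -> 125 left
August 2002 has 31 days -> back to July 31, 2002 -> 94 left
July 2002 has 31 days -> back to June 30, 2002 -> 63 left
June 2002 has 30 days -> back to May 31, 2002 -> 33 left
May 2002 has 31 days -> back to April 30, 2002 -> 2 left
April 2002: 30 - 2 = 28 -> lands on April 28

Result: 2002-04-28


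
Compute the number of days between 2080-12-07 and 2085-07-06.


From 2080-12-07 to 2085-07-06
2080-12-07: days before December = 31 + 29 + 31 + 30 + 31 + 30 + 31 + 31 + 30 + 31 + 30 = 335 (2080 is a leap year); day of year = 335 + 7 = 342
2085-07-06: days before July = 31 + 28 + 31 + 30 + 31 + 30 = 181 (2085 is not a leap year); day of year = 181 + 6 = 187
Rest of 2080: 366 - 342 = 24
Full years 2081 (365), 2082 (365), 2083 (365), 2084 (366): 1461
Total = 24 + 1461 + 187 = 1672

1672 days


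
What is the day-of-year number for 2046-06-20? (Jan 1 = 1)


Date: June 20, 2046
Days in months 1 through 5: 151
Plus 20 days in June

Day of year: 171


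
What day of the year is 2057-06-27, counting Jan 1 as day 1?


Date: June 27, 2057
Days in months 1 through 5: 151
Plus 27 days in June

Day of year: 178


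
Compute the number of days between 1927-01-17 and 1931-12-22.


From 1927-01-17 to 1931-12-22
1927-01-17: day of year = 17
1931-12-22: days before December = 31 + 28 + 31 + 30 + 31 + 30 + 31 + 31 + 30 + 31 + 30 = 334 (1931 is not a leap year); day of year = 334 + 22 = 356
Rest of 1927: 365 - 17 = 348
Full years 1928 (366), 1929 (365), 1930 (365): 1096
Total = 348 + 1096 + 356 = 1800

1800 days


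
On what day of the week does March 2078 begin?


Target: March 1, 2078
Anchor: Jan 1, 2078. With p = 2078 - 1 = 2077: (p + p//4 - p//100 + p//400) mod 7 = (2077 + 519 - 20 + 5) mod 7 = 2581 mod 7 = 5 -> Saturday (Mon=0 ... Sun=6)
Days before March (Jan-Feb): 59 days
Weekday index = (5 + 59) mod 7 = 1

Tuesday


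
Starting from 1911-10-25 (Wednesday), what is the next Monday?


Current: Wednesday
Target: Monday
Days ahead: 5

Next Monday: 1911-10-30


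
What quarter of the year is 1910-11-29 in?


Month: November (month 11)
Q1: Jan-Mar, Q2: Apr-Jun, Q3: Jul-Sep, Q4: Oct-Dec

Q4


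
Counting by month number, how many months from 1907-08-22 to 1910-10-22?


From August 1907 to October 1910
3 years * 12 = 36 months, plus 2 months = 38

38 months


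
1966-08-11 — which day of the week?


Date: August 11, 1966
Anchor: Jan 1, 1966. With p = 1966 - 1 = 1965: (p + p//4 - p//100 + p//400) mod 7 = (1965 + 491 - 19 + 4) mod 7 = 2441 mod 7 = 5 -> Saturday (Mon=0 ... Sun=6)
Days before August (Jan-Jul): 212; offset = 212 + 11 - 1 = 222
Weekday index = (5 + 222) mod 7 = 3

Day of the week: Thursday


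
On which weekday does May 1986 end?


May 1986 has 31 days
Anchor: Jan 1, 1986. With p = 1986 - 1 = 1985: (p + p//4 - p//100 + p//400) mod 7 = (1985 + 496 - 19 + 4) mod 7 = 2466 mod 7 = 2 -> Wednesday (Mon=0 ... Sun=6)
Days before May (Jan-Apr): 120; May 1 index = (2 + 120) mod 7 = 3 -> Thursday
Last day offset: 31 - 1 = 30 days
Weekday index = (3 + 30) mod 7 = 5

Saturday, May 31


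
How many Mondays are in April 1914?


April 1914 has 30 days
Anchor: Jan 1, 1914. With p = 1914 - 1 = 1913: (p + p//4 - p//100 + p//400) mod 7 = (1913 + 478 - 19 + 4) mod 7 = 2376 mod 7 = 3 -> Thursday (Mon=0 ... Sun=6)
Days before April (Jan-Mar): 90; April 1 index = (3 + 90) mod 7 = 2 -> Wednesday
First Monday is April 6
Mondays: 6, 13, 20, 27

4 Mondays


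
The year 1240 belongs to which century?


Century = (year - 1) // 100 + 1
= (1240 - 1) // 100 + 1
= 1239 // 100 + 1
= 12 + 1

13th century


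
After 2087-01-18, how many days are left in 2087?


Day of year: 18 of 365
Remaining = 365 - 18

347 days


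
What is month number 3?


Month 3 of 12

March


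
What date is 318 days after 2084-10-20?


Start: 2084-10-20, add 318 days
October 2084 has 31 days: 31 - 20 = 11 days to October 31 -> 307 left
November 2084 has 30 days -> 277 left
December 2084 has 31 days -> 246 left
January 2085 has 31 days -> 215 left
February 2085 has 28 days -> 187 left
March 2085 has 31 days -> 156 left
April 2085 has 30 days -> 126 left
May 2085 has 31 days -> 95 left
June 2085 has 30 days -> 65 left
July 2085 has 31 days -> 34 left
August 2085 has 31 days -> 3 left
September 2085: 3 <= 30 -> lands on September 3

Result: 2085-09-03


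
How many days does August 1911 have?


August 1911

31 days


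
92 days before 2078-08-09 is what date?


Start: 2078-08-09, subtract 92 days
Back 9 days from August 9 reaches July 31, 2078 -> 83 left
July 2078 has 31 days -> back to June 30, 2078 -> 52 left
June 2078 has 30 days -> back to May 31, 2078 -> 22 left
May 2078: 31 - 22 = 9 -> lands on May 9

Result: 2078-05-09


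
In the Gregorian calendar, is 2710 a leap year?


Gregorian leap year rule: divisible by 4, but not by 100, unless also by 400.
2710 is not divisible by 4 -> not a leap year

No


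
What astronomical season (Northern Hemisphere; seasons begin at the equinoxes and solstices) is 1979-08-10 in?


Date: August 10
Astronomical Summer (approx.; exact equinox/solstice day varies by year): June 21 to September 21
August 10 falls within the Summer window

Summer


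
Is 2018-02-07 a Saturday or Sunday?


Anchor: Jan 1, 2018. With p = 2018 - 1 = 2017: (p + p//4 - p//100 + p//400) mod 7 = (2017 + 504 - 20 + 5) mod 7 = 2506 mod 7 = 0 -> Monday (Mon=0 ... Sun=6)
Day of year: 38; offset = 37
Weekday index = (0 + 37) mod 7 = 2 -> Wednesday
Weekend days: Saturday, Sunday

No


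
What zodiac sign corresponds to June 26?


Date: June 26
Conventional tropical zodiac dates: Cancer from June 21 onward; Leo starts July 23
June 26 falls within the Cancer range

Cancer


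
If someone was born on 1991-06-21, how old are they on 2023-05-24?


Birth: 1991-06-21
Reference: 2023-05-24
Year difference: 2023 - 1991 = 32
Birthday not yet reached in 2023, subtract 1

31 years old


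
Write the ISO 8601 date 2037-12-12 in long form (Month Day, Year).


ISO 2037-12-12 parses as year=2037, month=12, day=12
Month 12 -> December

December 12, 2037


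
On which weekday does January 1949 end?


January 1949 has 31 days
Anchor: Jan 1, 1949. With p = 1949 - 1 = 1948: (p + p//4 - p//100 + p//400) mod 7 = (1948 + 487 - 19 + 4) mod 7 = 2420 mod 7 = 5 -> Saturday (Mon=0 ... Sun=6)
January 1 is the anchor itself -> Saturday
Last day offset: 31 - 1 = 30 days
Weekday index = (5 + 30) mod 7 = 0

Monday, January 31


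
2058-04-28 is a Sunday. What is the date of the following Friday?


Current: Sunday
Target: Friday
Days ahead: 5

Next Friday: 2058-05-03


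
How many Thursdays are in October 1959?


October 1959 has 31 days
Anchor: Jan 1, 1959. With p = 1959 - 1 = 1958: (p + p//4 - p//100 + p//400) mod 7 = (1958 + 489 - 19 + 4) mod 7 = 2432 mod 7 = 3 -> Thursday (Mon=0 ... Sun=6)
Days before October (Jan-Sep): 273; October 1 index = (3 + 273) mod 7 = 3 -> Thursday
First Thursday is October 1
Thursdays: 1, 8, 15, 22, 29

5 Thursdays


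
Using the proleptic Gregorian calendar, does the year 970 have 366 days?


Gregorian leap year rule: divisible by 4, but not by 100, unless also by 400.
970 is not divisible by 4 -> not a leap year

No


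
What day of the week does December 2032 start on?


Target: December 1, 2032
Anchor: Jan 1, 2032. With p = 2032 - 1 = 2031: (p + p//4 - p//100 + p//400) mod 7 = (2031 + 507 - 20 + 5) mod 7 = 2523 mod 7 = 3 -> Thursday (Mon=0 ... Sun=6)
Days before December (Jan-Nov): 335 days
Weekday index = (3 + 335) mod 7 = 2

Wednesday


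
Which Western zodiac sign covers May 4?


Date: May 4
Conventional tropical zodiac dates: Taurus from April 20 onward; Gemini starts May 21
May 4 falls within the Taurus range

Taurus


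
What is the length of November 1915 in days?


November 1915

30 days


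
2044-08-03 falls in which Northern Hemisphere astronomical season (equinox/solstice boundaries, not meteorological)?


Date: August 3
Astronomical Summer (approx.; exact equinox/solstice day varies by year): June 21 to September 21
August 3 falls within the Summer window

Summer


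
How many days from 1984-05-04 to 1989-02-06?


From 1984-05-04 to 1989-02-06
1984-05-04: days before May = 31 + 29 + 31 + 30 = 121 (1984 is a leap year); day of year = 121 + 4 = 125
1989-02-06: days before February = 31; day of year = 31 + 6 = 37
Rest of 1984: 366 - 125 = 241
Full years 1985 (365), 1986 (365), 1987 (365), 1988 (366): 1461
Total = 241 + 1461 + 37 = 1739

1739 days


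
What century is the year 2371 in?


Century = (year - 1) // 100 + 1
= (2371 - 1) // 100 + 1
= 2370 // 100 + 1
= 23 + 1

24th century


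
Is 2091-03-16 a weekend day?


Anchor: Jan 1, 2091. With p = 2091 - 1 = 2090: (p + p//4 - p//100 + p//400) mod 7 = (2090 + 522 - 20 + 5) mod 7 = 2597 mod 7 = 0 -> Monday (Mon=0 ... Sun=6)
Day of year: 75; offset = 74
Weekday index = (0 + 74) mod 7 = 4 -> Friday
Weekend days: Saturday, Sunday

No


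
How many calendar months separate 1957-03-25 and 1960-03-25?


From March 1957 to March 1960
3 years * 12 = 36 months = 36

36 months


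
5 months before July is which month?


July is month 7
7 - 5 = 2

February


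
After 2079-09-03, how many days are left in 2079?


Day of year: 246 of 365
Remaining = 365 - 246

119 days


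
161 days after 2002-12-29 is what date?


Start: 2002-12-29, add 161 days
December 2002 has 31 days: 31 - 29 = 2 days to December 31 -> 159 left
January 2003 has 31 days -> 128 left
February 2003 has 28 days -> 100 left
March 2003 has 31 days -> 69 left
April 2003 has 30 days -> 39 left
May 2003 has 31 days -> 8 left
June 2003: 8 <= 30 -> lands on June 8

Result: 2003-06-08


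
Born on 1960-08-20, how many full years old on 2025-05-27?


Birth: 1960-08-20
Reference: 2025-05-27
Year difference: 2025 - 1960 = 65
Birthday not yet reached in 2025, subtract 1

64 years old


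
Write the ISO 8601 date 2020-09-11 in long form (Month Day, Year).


ISO 2020-09-11 parses as year=2020, month=09, day=11
Month 9 -> September

September 11, 2020


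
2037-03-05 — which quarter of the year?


Month: March (month 3)
Q1: Jan-Mar, Q2: Apr-Jun, Q3: Jul-Sep, Q4: Oct-Dec

Q1


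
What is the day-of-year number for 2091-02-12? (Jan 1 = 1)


Date: February 12, 2091
Days in months 1 through 1: 31
Plus 12 days in February

Day of year: 43


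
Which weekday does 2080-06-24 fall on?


Date: June 24, 2080
Anchor: Jan 1, 2080. With p = 2080 - 1 = 2079: (p + p//4 - p//100 + p//400) mod 7 = (2079 + 519 - 20 + 5) mod 7 = 2583 mod 7 = 0 -> Monday (Mon=0 ... Sun=6)
Days before June (Jan-May): 152; offset = 152 + 24 - 1 = 175
Weekday index = (0 + 175) mod 7 = 0

Day of the week: Monday


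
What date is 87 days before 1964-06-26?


Start: 1964-06-26, subtract 87 days
Back 26 days from June 26 reaches May 31, 1964 -> 61 left
May 1964 has 31 days -> back to April 30, 1964 -> 30 left
April 1964 has 30 days -> back to March 31, 1964 -> 0 left
March 1964: 31 - 0 = 31 -> lands on March 31

Result: 1964-03-31


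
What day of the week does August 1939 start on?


Target: August 1, 1939
Anchor: Jan 1, 1939. With p = 1939 - 1 = 1938: (p + p//4 - p//100 + p//400) mod 7 = (1938 + 484 - 19 + 4) mod 7 = 2407 mod 7 = 6 -> Sunday (Mon=0 ... Sun=6)
Days before August (Jan-Jul): 212 days
Weekday index = (6 + 212) mod 7 = 1

Tuesday


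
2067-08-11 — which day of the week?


Date: August 11, 2067
Anchor: Jan 1, 2067. With p = 2067 - 1 = 2066: (p + p//4 - p//100 + p//400) mod 7 = (2066 + 516 - 20 + 5) mod 7 = 2567 mod 7 = 5 -> Saturday (Mon=0 ... Sun=6)
Days before August (Jan-Jul): 212; offset = 212 + 11 - 1 = 222
Weekday index = (5 + 222) mod 7 = 3

Day of the week: Thursday


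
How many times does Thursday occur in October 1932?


October 1932 has 31 days
Anchor: Jan 1, 1932. With p = 1932 - 1 = 1931: (p + p//4 - p//100 + p//400) mod 7 = (1931 + 482 - 19 + 4) mod 7 = 2398 mod 7 = 4 -> Friday (Mon=0 ... Sun=6)
Days before October (Jan-Sep): 274; October 1 index = (4 + 274) mod 7 = 5 -> Saturday
First Thursday is October 6
Thursdays: 6, 13, 20, 27

4 Thursdays


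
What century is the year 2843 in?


Century = (year - 1) // 100 + 1
= (2843 - 1) // 100 + 1
= 2842 // 100 + 1
= 28 + 1

29th century


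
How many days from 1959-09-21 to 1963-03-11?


From 1959-09-21 to 1963-03-11
1959-09-21: days before September = 31 + 28 + 31 + 30 + 31 + 30 + 31 + 31 = 243 (1959 is not a leap year); day of year = 243 + 21 = 264
1963-03-11: days before March = 31 + 28 = 59 (1963 is not a leap year); day of year = 59 + 11 = 70
Rest of 1959: 365 - 264 = 101
Full years 1960 (366), 1961 (365), 1962 (365): 1096
Total = 101 + 1096 + 70 = 1267

1267 days


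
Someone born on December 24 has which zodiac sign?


Date: December 24
Conventional tropical zodiac dates: Capricorn from December 22 onward; Aquarius starts January 20
December 24 falls within the Capricorn range

Capricorn


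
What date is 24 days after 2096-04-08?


Start: 2096-04-08, add 24 days
April 2096 has 30 days: 30 - 8 = 22 days to April 30 -> 2 left
May 2096: 2 <= 31 -> lands on May 2

Result: 2096-05-02


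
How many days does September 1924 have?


September 1924

30 days


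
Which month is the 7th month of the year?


Month 7 of 12

July


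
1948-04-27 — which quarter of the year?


Month: April (month 4)
Q1: Jan-Mar, Q2: Apr-Jun, Q3: Jul-Sep, Q4: Oct-Dec

Q2


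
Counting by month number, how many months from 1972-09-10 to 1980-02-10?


From September 1972 to February 1980
8 years * 12 = 96 months, minus 7 months = 89

89 months


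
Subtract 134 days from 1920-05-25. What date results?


Start: 1920-05-25, subtract 134 days
Back 25 days from May 25 reaches April 30, 1920 -> 109 left
April 1920 has 30 days -> back to March 31, 1920 -> 79 left
March 1920 has 31 days -> back to February 29, 1920 -> 48 left
February 1920 has 29 days -> back to January 31, 1920 -> 19 left
January 1920: 31 - 19 = 12 -> lands on January 12

Result: 1920-01-12


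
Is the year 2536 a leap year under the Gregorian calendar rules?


Gregorian leap year rule: divisible by 4, but not by 100, unless also by 400.
2536 is divisible by 4 but not 100 -> leap year

Yes


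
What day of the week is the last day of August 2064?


August 2064 has 31 days
Anchor: Jan 1, 2064. With p = 2064 - 1 = 2063: (p + p//4 - p//100 + p//400) mod 7 = (2063 + 515 - 20 + 5) mod 7 = 2563 mod 7 = 1 -> Tuesday (Mon=0 ... Sun=6)
Days before August (Jan-Jul): 213; August 1 index = (1 + 213) mod 7 = 4 -> Friday
Last day offset: 31 - 1 = 30 days
Weekday index = (4 + 30) mod 7 = 6

Sunday, August 31


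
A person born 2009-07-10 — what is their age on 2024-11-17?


Birth: 2009-07-10
Reference: 2024-11-17
Year difference: 2024 - 2009 = 15

15 years old


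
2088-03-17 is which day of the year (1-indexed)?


Date: March 17, 2088
Days in months 1 through 2: 60
Plus 17 days in March

Day of year: 77


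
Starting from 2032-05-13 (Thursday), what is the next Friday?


Current: Thursday
Target: Friday
Days ahead: 1

Next Friday: 2032-05-14


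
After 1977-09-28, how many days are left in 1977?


Day of year: 271 of 365
Remaining = 365 - 271

94 days


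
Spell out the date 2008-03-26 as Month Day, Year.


ISO 2008-03-26 parses as year=2008, month=03, day=26
Month 3 -> March

March 26, 2008


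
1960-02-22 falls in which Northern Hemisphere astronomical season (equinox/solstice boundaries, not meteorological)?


Date: February 22
Astronomical Winter (approx.; exact equinox/solstice day varies by year): December 21 to March 19
February 22 falls within the Winter window

Winter


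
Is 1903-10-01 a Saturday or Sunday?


Anchor: Jan 1, 1903. With p = 1903 - 1 = 1902: (p + p//4 - p//100 + p//400) mod 7 = (1902 + 475 - 19 + 4) mod 7 = 2362 mod 7 = 3 -> Thursday (Mon=0 ... Sun=6)
Day of year: 274; offset = 273
Weekday index = (3 + 273) mod 7 = 3 -> Thursday
Weekend days: Saturday, Sunday

No


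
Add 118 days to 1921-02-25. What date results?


Start: 1921-02-25, add 118 days
February 1921 has 28 days: 28 - 25 = 3 days to February 28 -> 115 left
March 1921 has 31 days -> 84 left
April 1921 has 30 days -> 54 left
May 1921 has 31 days -> 23 left
June 1921: 23 <= 30 -> lands on June 23

Result: 1921-06-23


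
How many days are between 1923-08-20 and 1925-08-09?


From 1923-08-20 to 1925-08-09
1923-08-20: days before August = 31 + 28 + 31 + 30 + 31 + 30 + 31 = 212 (1923 is not a leap year); day of year = 212 + 20 = 232
1925-08-09: days before August = 31 + 28 + 31 + 30 + 31 + 30 + 31 = 212 (1925 is not a leap year); day of year = 212 + 9 = 221
Rest of 1923: 365 - 232 = 133
Full years 1924 (366): 366
Total = 133 + 366 + 221 = 720

720 days


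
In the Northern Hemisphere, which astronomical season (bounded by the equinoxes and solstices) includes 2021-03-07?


Date: March 7
Astronomical Winter (approx.; exact equinox/solstice day varies by year): December 21 to March 19
March 7 falls within the Winter window

Winter


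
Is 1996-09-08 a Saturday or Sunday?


Anchor: Jan 1, 1996. With p = 1996 - 1 = 1995: (p + p//4 - p//100 + p//400) mod 7 = (1995 + 498 - 19 + 4) mod 7 = 2478 mod 7 = 0 -> Monday (Mon=0 ... Sun=6)
Day of year: 252; offset = 251
Weekday index = (0 + 251) mod 7 = 6 -> Sunday
Weekend days: Saturday, Sunday

Yes


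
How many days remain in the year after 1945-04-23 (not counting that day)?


Day of year: 113 of 365
Remaining = 365 - 113

252 days


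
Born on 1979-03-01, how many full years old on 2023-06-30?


Birth: 1979-03-01
Reference: 2023-06-30
Year difference: 2023 - 1979 = 44

44 years old


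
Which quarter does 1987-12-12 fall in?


Month: December (month 12)
Q1: Jan-Mar, Q2: Apr-Jun, Q3: Jul-Sep, Q4: Oct-Dec

Q4


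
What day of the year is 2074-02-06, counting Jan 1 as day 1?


Date: February 6, 2074
Days in months 1 through 1: 31
Plus 6 days in February

Day of year: 37


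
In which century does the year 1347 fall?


Century = (year - 1) // 100 + 1
= (1347 - 1) // 100 + 1
= 1346 // 100 + 1
= 13 + 1

14th century


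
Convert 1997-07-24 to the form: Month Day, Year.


ISO 1997-07-24 parses as year=1997, month=07, day=24
Month 7 -> July

July 24, 1997


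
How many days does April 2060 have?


April 2060

30 days


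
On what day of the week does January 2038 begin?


Target: January 1, 2038
Anchor: Jan 1, 2038. With p = 2038 - 1 = 2037: (p + p//4 - p//100 + p//400) mod 7 = (2037 + 509 - 20 + 5) mod 7 = 2531 mod 7 = 4 -> Friday (Mon=0 ... Sun=6)
Offset from anchor: 0 days
Weekday index = (4 + 0) mod 7 = 4

Friday


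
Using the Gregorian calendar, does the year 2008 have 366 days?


Gregorian leap year rule: divisible by 4, but not by 100, unless also by 400.
2008 is divisible by 4 but not 100 -> leap year

Yes


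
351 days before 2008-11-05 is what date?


Start: 2008-11-05, subtract 351 days
Back 5 days from November 5 reaches October 31, 2008 -> 346 left
October 2008 has 31 days -> back to September 30, 2008 -> 315 left
September 2008 has 30 days -> back to August 31, 2008 -> 285 left
August 2008 has 31 days -> back to July 31, 2008 -> 254 left
July 2008 has 31 days -> back to June 30, 2008 -> 223 left
June 2008 has 30 days -> back to May 31, 2008 -> 193 left
May 2008 has 31 days -> back to April 30, 2008 -> 162 left
April 2008 has 30 days -> back to March 31, 2008 -> 132 left
March 2008 has 31 days -> back to February 29, 2008 -> 101 left
February 2008 has 29 days -> back to January 31, 2008 -> 72 left
January 2008 has 31 days -> back to December 31, 2007 -> 41 left
December 2007 has 31 days -> back to November 30, 2007 -> 10 left
November 2007: 30 - 10 = 20 -> lands on November 20

Result: 2007-11-20


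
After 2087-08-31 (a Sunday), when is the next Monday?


Current: Sunday
Target: Monday
Days ahead: 1

Next Monday: 2087-09-01


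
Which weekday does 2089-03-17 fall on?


Date: March 17, 2089
Anchor: Jan 1, 2089. With p = 2089 - 1 = 2088: (p + p//4 - p//100 + p//400) mod 7 = (2088 + 522 - 20 + 5) mod 7 = 2595 mod 7 = 5 -> Saturday (Mon=0 ... Sun=6)
Days before March (Jan-Feb): 59; offset = 59 + 17 - 1 = 75
Weekday index = (5 + 75) mod 7 = 3

Day of the week: Thursday


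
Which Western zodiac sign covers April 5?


Date: April 5
Conventional tropical zodiac dates: Aries from March 21 onward; Taurus starts April 20
April 5 falls within the Aries range

Aries


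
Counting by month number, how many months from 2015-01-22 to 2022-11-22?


From January 2015 to November 2022
7 years * 12 = 84 months, plus 10 months = 94

94 months


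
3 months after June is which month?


June is month 6
6 + 3 = 9

September


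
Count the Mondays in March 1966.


March 1966 has 31 days
Anchor: Jan 1, 1966. With p = 1966 - 1 = 1965: (p + p//4 - p//100 + p//400) mod 7 = (1965 + 491 - 19 + 4) mod 7 = 2441 mod 7 = 5 -> Saturday (Mon=0 ... Sun=6)
Days before March (Jan-Feb): 59; March 1 index = (5 + 59) mod 7 = 1 -> Tuesday
First Monday is March 7
Mondays: 7, 14, 21, 28

4 Mondays


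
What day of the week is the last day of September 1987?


September 1987 has 30 days
Anchor: Jan 1, 1987. With p = 1987 - 1 = 1986: (p + p//4 - p//100 + p//400) mod 7 = (1986 + 496 - 19 + 4) mod 7 = 2467 mod 7 = 3 -> Thursday (Mon=0 ... Sun=6)
Days before September (Jan-Aug): 243; September 1 index = (3 + 243) mod 7 = 1 -> Tuesday
Last day offset: 30 - 1 = 29 days
Weekday index = (1 + 29) mod 7 = 2

Wednesday, September 30


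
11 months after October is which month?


October is month 10
10 + 11 = 21; wrap: 21 - 12 = 9

September


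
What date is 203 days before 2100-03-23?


Start: 2100-03-23, subtract 203 days
Back 23 days from March 23 reaches February 28, 2100 -> 180 left
February 2100 has 28 days -> back to January 31, 2100 -> 152 left
January 2100 has 31 days -> back to December 31, 2099 -> 121 left
December 2099 has 31 days -> back to November 30, 2099 -> 90 left
November 2099 has 30 days -> back to October 31, 2099 -> 60 left
October 2099 has 31 days -> back to September 30, 2099 -> 29 left
September 2099: 30 - 29 = 1 -> lands on September 1

Result: 2099-09-01
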